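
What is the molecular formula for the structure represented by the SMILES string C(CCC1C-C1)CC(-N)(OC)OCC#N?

C11H20N2O2

Heavy atoms from the SMILES: 11 C, 2 N, 2 O.
Implicit hydrogens by atom environment:
  7 × C: 2 H each → 14
  2 × C: no H
  2 × O: no H
  1 × C: 3 H
  1 × C: 1 H
  1 × N: 2 H
  1 × N: no H
  Total hydrogens = 20.
Molecular formula: C11H20N2O2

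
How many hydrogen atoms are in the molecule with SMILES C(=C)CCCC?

Hydrogens are implicit in SMILES; fill each atom to its normal valence:
  4 × C: 2 H each → 8
  1 × C: 3 H
  1 × C: 1 H
  Total hydrogens = 12.

12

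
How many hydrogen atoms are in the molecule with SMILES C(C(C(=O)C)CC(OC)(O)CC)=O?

16

Hydrogens are implicit in SMILES; fill each atom to its normal valence:
  3 × C: 3 H each → 9
  3 × O: no H
  2 × C: 2 H each → 4
  2 × C: 1 H each → 2
  2 × C: no H
  1 × O: 1 H
  Total hydrogens = 16.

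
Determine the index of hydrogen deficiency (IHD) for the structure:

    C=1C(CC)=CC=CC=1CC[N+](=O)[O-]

Molecular formula from the SMILES: C10H13NO2.
DoU = (2C + 2 + N − H − X)/2 = (2·10 + 2 + 1 − 13 − 0)/2 = 10/2 = 5.
(Structurally: 1 ring(s) + 4 π bond(s) = 5.)

5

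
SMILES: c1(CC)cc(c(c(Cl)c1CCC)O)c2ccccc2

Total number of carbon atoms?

17

The symbol for carbon appears 17 times in the SMILES. Lowercase c denotes aromatic carbon and counts toward C.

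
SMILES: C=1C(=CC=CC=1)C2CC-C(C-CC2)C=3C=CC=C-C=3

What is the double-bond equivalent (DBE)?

Molecular formula from the SMILES: C19H22.
DoU = (2C + 2 + N − H − X)/2 = (2·19 + 2 + 0 − 22 − 0)/2 = 18/2 = 9.
(Structurally: 3 ring(s) + 6 π bond(s) = 9.)

9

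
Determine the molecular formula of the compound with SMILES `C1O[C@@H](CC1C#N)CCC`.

Heavy atoms from the SMILES: 8 C, 1 N, 1 O.
Implicit hydrogens by atom environment:
  4 × C: 2 H each → 8
  2 × C: 1 H each → 2
  1 × C: 3 H
  1 × C: no H
  1 × N: no H
  1 × O: no H
  Total hydrogens = 13.
Molecular formula: C8H13NO

C8H13NO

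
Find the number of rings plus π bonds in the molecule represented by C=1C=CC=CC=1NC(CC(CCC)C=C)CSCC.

5

Molecular formula from the SMILES: C17H27NS.
DoU = (2C + 2 + N − H − X)/2 = (2·17 + 2 + 1 − 27 − 0)/2 = 10/2 = 5.
(Structurally: 1 ring(s) + 4 π bond(s) = 5.)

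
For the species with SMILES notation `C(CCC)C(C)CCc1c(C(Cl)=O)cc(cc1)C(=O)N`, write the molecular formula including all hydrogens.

Heavy atoms from the SMILES: 16 C, 1 Cl, 1 N, 2 O.
Implicit hydrogens by atom environment:
  5 × C: 2 H each → 10
  3 × C (aromatic): 1 H each → 3
  3 × C (aromatic): no H
  2 × C: 3 H each → 6
  2 × C: no H
  2 × O: no H
  1 × C: 1 H
  1 × Cl: no H
  1 × N: 2 H
  Total hydrogens = 22.
Molecular formula: C16H22ClNO2

C16H22ClNO2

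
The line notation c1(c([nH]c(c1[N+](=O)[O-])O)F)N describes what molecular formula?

C4H4FN3O3

Heavy atoms from the SMILES: 4 C, 1 F, 3 N, 3 O.
Implicit hydrogens by atom environment:
  4 × C (aromatic): no H
  1 × F: no H
  1 × N: 2 H
  1 × N (aromatic): 1 H
  1 × N (charge +1): no H
  1 × O: 1 H
  1 × O: no H
  1 × O (charge -1): no H
  Total hydrogens = 4.
Molecular formula: C4H4FN3O3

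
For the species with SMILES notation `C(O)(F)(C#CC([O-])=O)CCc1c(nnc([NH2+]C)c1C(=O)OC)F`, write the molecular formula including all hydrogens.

C13H13F2N3O5

Heavy atoms from the SMILES: 13 C, 2 F, 3 N, 5 O.
Implicit hydrogens by atom environment:
  5 × C: no H
  4 × C (aromatic): no H
  3 × O: no H
  2 × C: 3 H each → 6
  2 × C: 2 H each → 4
  2 × F: no H
  2 × N (aromatic): no H
  1 × N (charge +1): 2 H
  1 × O: 1 H
  1 × O (charge -1): no H
  Total hydrogens = 13.
Molecular formula: C13H13F2N3O5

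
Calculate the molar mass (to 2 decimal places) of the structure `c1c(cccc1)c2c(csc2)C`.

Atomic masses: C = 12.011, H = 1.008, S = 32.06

Molecular formula: C11H10S.
M = 11×12.011 + 10×1.008 + 1×32.06 = 174.26 g/mol.

174.26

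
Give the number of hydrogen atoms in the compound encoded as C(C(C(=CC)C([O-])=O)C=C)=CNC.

14

Hydrogens are implicit in SMILES; fill each atom to its normal valence:
  5 × C: 1 H each → 5
  2 × C: 3 H each → 6
  2 × C: no H
  1 × C: 2 H
  1 × N: 1 H
  1 × O: no H
  1 × O (charge -1): no H
  Total hydrogens = 14.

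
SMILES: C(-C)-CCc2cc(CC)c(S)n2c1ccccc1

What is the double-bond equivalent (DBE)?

7

Molecular formula from the SMILES: C16H21NS.
DoU = (2C + 2 + N − H − X)/2 = (2·16 + 2 + 1 − 21 − 0)/2 = 14/2 = 7.
(Structurally: 2 ring(s) + 5 π bond(s) = 7.)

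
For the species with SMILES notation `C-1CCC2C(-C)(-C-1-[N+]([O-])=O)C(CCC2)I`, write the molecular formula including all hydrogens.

Heavy atoms from the SMILES: 11 C, 1 I, 1 N, 2 O.
Implicit hydrogens by atom environment:
  6 × C: 2 H each → 12
  3 × C: 1 H each → 3
  1 × C: 3 H
  1 × C: no H
  1 × I: no H
  1 × N (charge +1): no H
  1 × O: no H
  1 × O (charge -1): no H
  Total hydrogens = 18.
Molecular formula: C11H18INO2

C11H18INO2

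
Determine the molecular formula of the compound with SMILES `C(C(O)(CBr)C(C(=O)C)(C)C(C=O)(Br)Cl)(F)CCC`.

Heavy atoms from the SMILES: 2 Br, 12 C, 1 Cl, 1 F, 3 O.
Implicit hydrogens by atom environment:
  4 × C: no H
  3 × C: 3 H each → 9
  3 × C: 2 H each → 6
  2 × Br: no H
  2 × C: 1 H each → 2
  2 × O: no H
  1 × Cl: no H
  1 × F: no H
  1 × O: 1 H
  Total hydrogens = 18.
Molecular formula: C12H18Br2ClFO3

C12H18Br2ClFO3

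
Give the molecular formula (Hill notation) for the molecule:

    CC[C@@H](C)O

C4H10O

Heavy atoms from the SMILES: 4 C, 1 O.
Implicit hydrogens by atom environment:
  2 × C: 3 H each → 6
  1 × C: 2 H
  1 × C: 1 H
  1 × O: 1 H
  Total hydrogens = 10.
Molecular formula: C4H10O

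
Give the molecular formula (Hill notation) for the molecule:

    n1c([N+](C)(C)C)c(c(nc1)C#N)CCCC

Heavy atoms from the SMILES: 12 C, 4 N.
Implicit hydrogens by atom environment:
  4 × C: 3 H each → 12
  3 × C: 2 H each → 6
  3 × C (aromatic): no H
  2 × N (aromatic): no H
  1 × C (aromatic): 1 H
  1 × C: no H
  1 × N: no H
  1 × N (charge +1): no H
  Total hydrogens = 19.
Net charge +1.
Molecular formula: C12H19N4+

C12H19N4+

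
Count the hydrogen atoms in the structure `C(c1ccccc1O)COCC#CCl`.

Hydrogens are implicit in SMILES; fill each atom to its normal valence:
  4 × C (aromatic): 1 H each → 4
  3 × C: 2 H each → 6
  2 × C (aromatic): no H
  2 × C: no H
  1 × Cl: no H
  1 × O: 1 H
  1 × O: no H
  Total hydrogens = 11.

11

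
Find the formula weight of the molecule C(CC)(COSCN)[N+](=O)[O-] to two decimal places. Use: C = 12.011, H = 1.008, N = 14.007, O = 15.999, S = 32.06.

Molecular formula: C5H12N2O3S.
M = 5×12.011 + 12×1.008 + 2×14.007 + 3×15.999 + 1×32.06 = 180.22 g/mol.

180.22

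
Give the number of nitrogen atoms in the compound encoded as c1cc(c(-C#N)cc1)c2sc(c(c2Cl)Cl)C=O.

1

The symbol for nitrogen appears 1 time in the SMILES.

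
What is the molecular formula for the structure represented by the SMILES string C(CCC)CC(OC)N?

Heavy atoms from the SMILES: 7 C, 1 N, 1 O.
Implicit hydrogens by atom environment:
  4 × C: 2 H each → 8
  2 × C: 3 H each → 6
  1 × C: 1 H
  1 × N: 2 H
  1 × O: no H
  Total hydrogens = 17.
Molecular formula: C7H17NO

C7H17NO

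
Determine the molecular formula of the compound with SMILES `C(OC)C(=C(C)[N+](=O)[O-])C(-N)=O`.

Heavy atoms from the SMILES: 6 C, 2 N, 4 O.
Implicit hydrogens by atom environment:
  3 × C: no H
  3 × O: no H
  2 × C: 3 H each → 6
  1 × C: 2 H
  1 × N: 2 H
  1 × N (charge +1): no H
  1 × O (charge -1): no H
  Total hydrogens = 10.
Molecular formula: C6H10N2O4

C6H10N2O4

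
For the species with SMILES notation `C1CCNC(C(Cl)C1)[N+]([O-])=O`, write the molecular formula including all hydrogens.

C6H11ClN2O2

Heavy atoms from the SMILES: 6 C, 1 Cl, 2 N, 2 O.
Implicit hydrogens by atom environment:
  4 × C: 2 H each → 8
  2 × C: 1 H each → 2
  1 × Cl: no H
  1 × N: 1 H
  1 × N (charge +1): no H
  1 × O: no H
  1 × O (charge -1): no H
  Total hydrogens = 11.
Molecular formula: C6H11ClN2O2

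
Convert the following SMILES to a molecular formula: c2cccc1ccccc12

C10H8

Heavy atoms from the SMILES: 10 C.
Implicit hydrogens by atom environment:
  8 × C (aromatic): 1 H each → 8
  2 × C (aromatic): no H
  Total hydrogens = 8.
Molecular formula: C10H8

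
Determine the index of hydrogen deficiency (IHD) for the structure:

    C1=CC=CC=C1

Molecular formula from the SMILES: C6H6.
DoU = (2C + 2 + N − H − X)/2 = (2·6 + 2 + 0 − 6 − 0)/2 = 8/2 = 4.
(Structurally: 1 ring(s) + 3 π bond(s) = 4.)

4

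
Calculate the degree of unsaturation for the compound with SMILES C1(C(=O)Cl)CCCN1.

2

Molecular formula from the SMILES: C5H8ClNO.
DoU = (2C + 2 + N − H − X)/2 = (2·5 + 2 + 1 − 8 − 1)/2 = 4/2 = 2.
(Structurally: 1 ring(s) + 1 π bond(s) = 2.)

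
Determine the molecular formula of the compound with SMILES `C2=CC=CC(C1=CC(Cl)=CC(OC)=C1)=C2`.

Heavy atoms from the SMILES: 13 C, 1 Cl, 1 O.
Implicit hydrogens by atom environment:
  8 × C (aromatic): 1 H each → 8
  4 × C (aromatic): no H
  1 × C: 3 H
  1 × Cl: no H
  1 × O: no H
  Total hydrogens = 11.
Molecular formula: C13H11ClO

C13H11ClO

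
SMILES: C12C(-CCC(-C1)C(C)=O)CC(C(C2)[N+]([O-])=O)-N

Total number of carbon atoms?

12

The symbol for carbon appears 12 times in the SMILES.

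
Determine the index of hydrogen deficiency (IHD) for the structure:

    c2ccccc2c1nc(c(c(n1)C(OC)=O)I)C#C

Molecular formula from the SMILES: C14H9IN2O2.
DoU = (2C + 2 + N − H − X)/2 = (2·14 + 2 + 2 − 9 − 1)/2 = 22/2 = 11.
(Structurally: 2 ring(s) + 9 π bond(s) = 11.)

11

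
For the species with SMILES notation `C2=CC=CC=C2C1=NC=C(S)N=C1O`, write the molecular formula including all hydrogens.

Heavy atoms from the SMILES: 10 C, 2 N, 1 O, 1 S.
Implicit hydrogens by atom environment:
  6 × C (aromatic): 1 H each → 6
  4 × C (aromatic): no H
  2 × N (aromatic): no H
  1 × O: 1 H
  1 × S: 1 H
  Total hydrogens = 8.
Molecular formula: C10H8N2OS

C10H8N2OS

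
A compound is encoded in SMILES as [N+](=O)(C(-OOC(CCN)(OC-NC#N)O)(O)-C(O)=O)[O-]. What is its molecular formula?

Heavy atoms from the SMILES: 7 C, 4 N, 9 O.
Implicit hydrogens by atom environment:
  5 × O: no H
  4 × C: no H
  3 × C: 2 H each → 6
  3 × O: 1 H each → 3
  1 × N: 2 H
  1 × N: 1 H
  1 × N (charge +1): no H
  1 × N: no H
  1 × O (charge -1): no H
  Total hydrogens = 12.
Molecular formula: C7H12N4O9

C7H12N4O9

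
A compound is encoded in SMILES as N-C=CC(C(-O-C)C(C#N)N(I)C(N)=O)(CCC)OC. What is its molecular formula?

Heavy atoms from the SMILES: 12 C, 1 I, 4 N, 3 O.
Implicit hydrogens by atom environment:
  4 × C: 1 H each → 4
  3 × C: 3 H each → 9
  3 × C: no H
  3 × O: no H
  2 × C: 2 H each → 4
  2 × N: 2 H each → 4
  2 × N: no H
  1 × I: no H
  Total hydrogens = 21.
Molecular formula: C12H21IN4O3

C12H21IN4O3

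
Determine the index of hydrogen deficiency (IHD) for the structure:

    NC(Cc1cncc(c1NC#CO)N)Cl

6

Molecular formula from the SMILES: C9H11ClN4O.
DoU = (2C + 2 + N − H − X)/2 = (2·9 + 2 + 4 − 11 − 1)/2 = 12/2 = 6.
(Structurally: 1 ring(s) + 5 π bond(s) = 6.)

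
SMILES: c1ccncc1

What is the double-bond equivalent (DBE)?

Molecular formula from the SMILES: C5H5N.
DoU = (2C + 2 + N − H − X)/2 = (2·5 + 2 + 1 − 5 − 0)/2 = 8/2 = 4.
(Structurally: 1 ring(s) + 3 π bond(s) = 4.)

4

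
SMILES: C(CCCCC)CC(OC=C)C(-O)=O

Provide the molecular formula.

Heavy atoms from the SMILES: 11 C, 3 O.
Implicit hydrogens by atom environment:
  7 × C: 2 H each → 14
  2 × C: 1 H each → 2
  2 × O: no H
  1 × C: 3 H
  1 × C: no H
  1 × O: 1 H
  Total hydrogens = 20.
Molecular formula: C11H20O3

C11H20O3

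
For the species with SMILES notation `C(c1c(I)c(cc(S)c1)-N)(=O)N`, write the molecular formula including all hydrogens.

Heavy atoms from the SMILES: 7 C, 1 I, 2 N, 1 O, 1 S.
Implicit hydrogens by atom environment:
  4 × C (aromatic): no H
  2 × C (aromatic): 1 H each → 2
  2 × N: 2 H each → 4
  1 × C: no H
  1 × I: no H
  1 × O: no H
  1 × S: 1 H
  Total hydrogens = 7.
Molecular formula: C7H7IN2OS

C7H7IN2OS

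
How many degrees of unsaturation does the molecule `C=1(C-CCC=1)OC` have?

Molecular formula from the SMILES: C6H10O.
DoU = (2C + 2 + N − H − X)/2 = (2·6 + 2 + 0 − 10 − 0)/2 = 4/2 = 2.
(Structurally: 1 ring(s) + 1 π bond(s) = 2.)

2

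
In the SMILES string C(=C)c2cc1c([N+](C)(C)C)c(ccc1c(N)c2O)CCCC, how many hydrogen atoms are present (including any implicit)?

Hydrogens are implicit in SMILES; fill each atom to its normal valence:
  7 × C (aromatic): no H
  4 × C: 3 H each → 12
  4 × C: 2 H each → 8
  3 × C (aromatic): 1 H each → 3
  1 × C: 1 H
  1 × N: 2 H
  1 × N (charge +1): no H
  1 × O: 1 H
  Total hydrogens = 27.

27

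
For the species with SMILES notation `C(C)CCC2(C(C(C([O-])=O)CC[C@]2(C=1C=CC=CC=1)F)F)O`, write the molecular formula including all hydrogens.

C17H21F2O3-

Heavy atoms from the SMILES: 17 C, 2 F, 3 O.
Implicit hydrogens by atom environment:
  5 × C: 2 H each → 10
  5 × C (aromatic): 1 H each → 5
  3 × C: no H
  2 × C: 1 H each → 2
  2 × F: no H
  1 × C: 3 H
  1 × C (aromatic): no H
  1 × O: 1 H
  1 × O: no H
  1 × O (charge -1): no H
  Total hydrogens = 21.
Net charge -1.
Molecular formula: C17H21F2O3-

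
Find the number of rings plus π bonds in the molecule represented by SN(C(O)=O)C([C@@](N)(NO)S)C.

Molecular formula from the SMILES: C4H11N3O3S2.
DoU = (2C + 2 + N − H − X)/2 = (2·4 + 2 + 3 − 11 − 0)/2 = 2/2 = 1.
(Structurally: 0 ring(s) + 1 π bond(s) = 1.)

1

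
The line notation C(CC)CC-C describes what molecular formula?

Heavy atoms from the SMILES: 6 C.
Implicit hydrogens by atom environment:
  4 × C: 2 H each → 8
  2 × C: 3 H each → 6
  Total hydrogens = 14.
Molecular formula: C6H14

C6H14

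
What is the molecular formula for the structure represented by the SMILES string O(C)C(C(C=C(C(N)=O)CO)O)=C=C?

Heavy atoms from the SMILES: 9 C, 1 N, 4 O.
Implicit hydrogens by atom environment:
  4 × C: no H
  2 × C: 2 H each → 4
  2 × C: 1 H each → 2
  2 × O: 1 H each → 2
  2 × O: no H
  1 × C: 3 H
  1 × N: 2 H
  Total hydrogens = 13.
Molecular formula: C9H13NO4

C9H13NO4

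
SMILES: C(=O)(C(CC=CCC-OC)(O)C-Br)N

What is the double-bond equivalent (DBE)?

Molecular formula from the SMILES: C9H16BrNO3.
DoU = (2C + 2 + N − H − X)/2 = (2·9 + 2 + 1 − 16 − 1)/2 = 4/2 = 2.
(Structurally: 0 ring(s) + 2 π bond(s) = 2.)

2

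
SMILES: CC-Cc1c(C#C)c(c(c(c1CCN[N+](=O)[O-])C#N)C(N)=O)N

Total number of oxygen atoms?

3

The symbol for oxygen appears 3 times in the SMILES.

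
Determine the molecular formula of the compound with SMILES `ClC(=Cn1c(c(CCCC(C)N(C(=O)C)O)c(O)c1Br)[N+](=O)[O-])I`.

Heavy atoms from the SMILES: 1 Br, 13 C, 1 Cl, 1 I, 3 N, 5 O.
Implicit hydrogens by atom environment:
  4 × C (aromatic): no H
  3 × C: 2 H each → 6
  2 × C: 3 H each → 6
  2 × C: 1 H each → 2
  2 × C: no H
  2 × O: 1 H each → 2
  2 × O: no H
  1 × Br: no H
  1 × Cl: no H
  1 × I: no H
  1 × N (aromatic): no H
  1 × N (charge +1): no H
  1 × N: no H
  1 × O (charge -1): no H
  Total hydrogens = 16.
Molecular formula: C13H16BrClIN3O5

C13H16BrClIN3O5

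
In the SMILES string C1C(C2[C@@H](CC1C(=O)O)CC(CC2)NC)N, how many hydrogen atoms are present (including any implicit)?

22

Hydrogens are implicit in SMILES; fill each atom to its normal valence:
  5 × C: 2 H each → 10
  5 × C: 1 H each → 5
  1 × C: 3 H
  1 × C: no H
  1 × N: 2 H
  1 × N: 1 H
  1 × O: 1 H
  1 × O: no H
  Total hydrogens = 22.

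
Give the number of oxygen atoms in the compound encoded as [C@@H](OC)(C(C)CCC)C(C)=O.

2

The symbol for oxygen appears 2 times in the SMILES.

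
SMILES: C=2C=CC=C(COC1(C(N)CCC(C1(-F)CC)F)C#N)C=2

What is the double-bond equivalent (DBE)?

Molecular formula from the SMILES: C16H20F2N2O.
DoU = (2C + 2 + N − H − X)/2 = (2·16 + 2 + 2 − 20 − 2)/2 = 14/2 = 7.
(Structurally: 2 ring(s) + 5 π bond(s) = 7.)

7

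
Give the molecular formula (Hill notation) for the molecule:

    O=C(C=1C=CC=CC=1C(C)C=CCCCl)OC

Heavy atoms from the SMILES: 14 C, 1 Cl, 2 O.
Implicit hydrogens by atom environment:
  4 × C (aromatic): 1 H each → 4
  3 × C: 1 H each → 3
  2 × C: 3 H each → 6
  2 × C: 2 H each → 4
  2 × C (aromatic): no H
  2 × O: no H
  1 × C: no H
  1 × Cl: no H
  Total hydrogens = 17.
Molecular formula: C14H17ClO2

C14H17ClO2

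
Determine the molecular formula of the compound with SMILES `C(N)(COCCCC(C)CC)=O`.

Heavy atoms from the SMILES: 9 C, 1 N, 2 O.
Implicit hydrogens by atom environment:
  5 × C: 2 H each → 10
  2 × C: 3 H each → 6
  2 × O: no H
  1 × C: 1 H
  1 × C: no H
  1 × N: 2 H
  Total hydrogens = 19.
Molecular formula: C9H19NO2

C9H19NO2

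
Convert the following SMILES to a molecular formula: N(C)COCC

C4H11NO

Heavy atoms from the SMILES: 4 C, 1 N, 1 O.
Implicit hydrogens by atom environment:
  2 × C: 3 H each → 6
  2 × C: 2 H each → 4
  1 × N: 1 H
  1 × O: no H
  Total hydrogens = 11.
Molecular formula: C4H11NO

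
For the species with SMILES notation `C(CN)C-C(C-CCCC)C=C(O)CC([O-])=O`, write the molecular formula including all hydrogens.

Heavy atoms from the SMILES: 13 C, 1 N, 3 O.
Implicit hydrogens by atom environment:
  8 × C: 2 H each → 16
  2 × C: 1 H each → 2
  2 × C: no H
  1 × C: 3 H
  1 × N: 2 H
  1 × O: 1 H
  1 × O: no H
  1 × O (charge -1): no H
  Total hydrogens = 24.
Net charge -1.
Molecular formula: C13H24NO3-

C13H24NO3-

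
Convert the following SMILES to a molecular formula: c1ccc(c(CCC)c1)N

Heavy atoms from the SMILES: 9 C, 1 N.
Implicit hydrogens by atom environment:
  4 × C (aromatic): 1 H each → 4
  2 × C: 2 H each → 4
  2 × C (aromatic): no H
  1 × C: 3 H
  1 × N: 2 H
  Total hydrogens = 13.
Molecular formula: C9H13N

C9H13N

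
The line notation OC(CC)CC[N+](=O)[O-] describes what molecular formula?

Heavy atoms from the SMILES: 5 C, 1 N, 3 O.
Implicit hydrogens by atom environment:
  3 × C: 2 H each → 6
  1 × C: 3 H
  1 × C: 1 H
  1 × N (charge +1): no H
  1 × O: 1 H
  1 × O: no H
  1 × O (charge -1): no H
  Total hydrogens = 11.
Molecular formula: C5H11NO3

C5H11NO3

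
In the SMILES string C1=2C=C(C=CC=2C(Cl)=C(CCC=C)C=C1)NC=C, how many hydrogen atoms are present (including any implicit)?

Hydrogens are implicit in SMILES; fill each atom to its normal valence:
  5 × C (aromatic): 1 H each → 5
  5 × C (aromatic): no H
  4 × C: 2 H each → 8
  2 × C: 1 H each → 2
  1 × Cl: no H
  1 × N: 1 H
  Total hydrogens = 16.

16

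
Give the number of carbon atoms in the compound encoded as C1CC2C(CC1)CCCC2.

10

The symbol for carbon appears 10 times in the SMILES.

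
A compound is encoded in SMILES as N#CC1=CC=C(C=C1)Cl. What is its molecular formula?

Heavy atoms from the SMILES: 7 C, 1 Cl, 1 N.
Implicit hydrogens by atom environment:
  4 × C (aromatic): 1 H each → 4
  2 × C (aromatic): no H
  1 × C: no H
  1 × Cl: no H
  1 × N: no H
  Total hydrogens = 4.
Molecular formula: C7H4ClN

C7H4ClN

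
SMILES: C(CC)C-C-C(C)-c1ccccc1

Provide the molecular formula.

C13H20

Heavy atoms from the SMILES: 13 C.
Implicit hydrogens by atom environment:
  5 × C (aromatic): 1 H each → 5
  4 × C: 2 H each → 8
  2 × C: 3 H each → 6
  1 × C: 1 H
  1 × C (aromatic): no H
  Total hydrogens = 20.
Molecular formula: C13H20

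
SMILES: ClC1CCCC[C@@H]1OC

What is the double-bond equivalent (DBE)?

1

Molecular formula from the SMILES: C7H13ClO.
DoU = (2C + 2 + N − H − X)/2 = (2·7 + 2 + 0 − 13 − 1)/2 = 2/2 = 1.
(Structurally: 1 ring(s) + 0 π bond(s) = 1.)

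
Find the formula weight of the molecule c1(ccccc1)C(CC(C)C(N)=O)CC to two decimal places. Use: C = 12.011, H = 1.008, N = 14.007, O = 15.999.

Molecular formula: C13H19NO.
M = 13×12.011 + 19×1.008 + 1×14.007 + 1×15.999 = 205.30 g/mol.

205.30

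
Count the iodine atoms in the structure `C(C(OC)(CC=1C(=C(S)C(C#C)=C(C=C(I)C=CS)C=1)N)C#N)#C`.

The symbol for iodine appears 1 time in the SMILES.

1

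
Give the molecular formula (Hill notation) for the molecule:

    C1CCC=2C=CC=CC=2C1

C10H12

Heavy atoms from the SMILES: 10 C.
Implicit hydrogens by atom environment:
  4 × C: 2 H each → 8
  4 × C (aromatic): 1 H each → 4
  2 × C (aromatic): no H
  Total hydrogens = 12.
Molecular formula: C10H12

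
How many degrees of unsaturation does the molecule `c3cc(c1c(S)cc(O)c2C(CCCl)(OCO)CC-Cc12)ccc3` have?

Molecular formula from the SMILES: C19H21ClO3S.
DoU = (2C + 2 + N − H − X)/2 = (2·19 + 2 + 0 − 21 − 1)/2 = 18/2 = 9.
(Structurally: 3 ring(s) + 6 π bond(s) = 9.)

9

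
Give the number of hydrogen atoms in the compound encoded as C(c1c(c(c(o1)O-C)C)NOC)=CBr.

Hydrogens are implicit in SMILES; fill each atom to its normal valence:
  4 × C (aromatic): no H
  3 × C: 3 H each → 9
  2 × C: 1 H each → 2
  2 × O: no H
  1 × Br: no H
  1 × N: 1 H
  1 × O (aromatic): no H
  Total hydrogens = 12.

12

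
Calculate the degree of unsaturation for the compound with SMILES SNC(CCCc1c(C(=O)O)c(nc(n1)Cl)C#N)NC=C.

Molecular formula from the SMILES: C12H14ClN5O2S.
DoU = (2C + 2 + N − H − X)/2 = (2·12 + 2 + 5 − 14 − 1)/2 = 16/2 = 8.
(Structurally: 1 ring(s) + 7 π bond(s) = 8.)

8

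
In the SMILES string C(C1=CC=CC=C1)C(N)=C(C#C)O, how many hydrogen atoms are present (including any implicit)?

11

Hydrogens are implicit in SMILES; fill each atom to its normal valence:
  5 × C (aromatic): 1 H each → 5
  3 × C: no H
  1 × C: 2 H
  1 × C: 1 H
  1 × C (aromatic): no H
  1 × N: 2 H
  1 × O: 1 H
  Total hydrogens = 11.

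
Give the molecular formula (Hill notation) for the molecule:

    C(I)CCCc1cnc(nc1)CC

C10H15IN2

Heavy atoms from the SMILES: 10 C, 1 I, 2 N.
Implicit hydrogens by atom environment:
  5 × C: 2 H each → 10
  2 × C (aromatic): 1 H each → 2
  2 × C (aromatic): no H
  2 × N (aromatic): no H
  1 × C: 3 H
  1 × I: no H
  Total hydrogens = 15.
Molecular formula: C10H15IN2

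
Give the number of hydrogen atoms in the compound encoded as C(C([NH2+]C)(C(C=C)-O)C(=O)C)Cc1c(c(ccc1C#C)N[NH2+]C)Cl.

Hydrogens are implicit in SMILES; fill each atom to its normal valence:
  4 × C (aromatic): no H
  3 × C: 3 H each → 9
  3 × C: 2 H each → 6
  3 × C: 1 H each → 3
  3 × C: no H
  2 × C (aromatic): 1 H each → 2
  2 × N (charge +1): 2 H each → 4
  1 × Cl: no H
  1 × N: 1 H
  1 × O: 1 H
  1 × O: no H
  Total hydrogens = 26.

26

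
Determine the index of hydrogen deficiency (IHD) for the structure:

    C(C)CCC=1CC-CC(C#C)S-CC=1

Molecular formula from the SMILES: C13H20S.
DoU = (2C + 2 + N − H − X)/2 = (2·13 + 2 + 0 − 20 − 0)/2 = 8/2 = 4.
(Structurally: 1 ring(s) + 3 π bond(s) = 4.)

4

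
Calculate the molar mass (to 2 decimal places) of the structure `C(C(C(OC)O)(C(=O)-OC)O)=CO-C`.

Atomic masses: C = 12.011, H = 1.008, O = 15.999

206.19

Molecular formula: C8H14O6.
M = 8×12.011 + 14×1.008 + 6×15.999 = 206.19 g/mol.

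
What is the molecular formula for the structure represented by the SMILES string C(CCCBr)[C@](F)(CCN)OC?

C8H17BrFNO

Heavy atoms from the SMILES: 1 Br, 8 C, 1 F, 1 N, 1 O.
Implicit hydrogens by atom environment:
  6 × C: 2 H each → 12
  1 × Br: no H
  1 × C: 3 H
  1 × C: no H
  1 × F: no H
  1 × N: 2 H
  1 × O: no H
  Total hydrogens = 17.
Molecular formula: C8H17BrFNO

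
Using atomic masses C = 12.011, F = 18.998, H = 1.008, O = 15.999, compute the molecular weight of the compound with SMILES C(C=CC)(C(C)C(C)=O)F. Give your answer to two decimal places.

Molecular formula: C8H13FO.
M = 8×12.011 + 1×18.998 + 13×1.008 + 1×15.999 = 144.19 g/mol.

144.19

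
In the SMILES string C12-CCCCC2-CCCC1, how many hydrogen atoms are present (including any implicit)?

Hydrogens are implicit in SMILES; fill each atom to its normal valence:
  8 × C: 2 H each → 16
  2 × C: 1 H each → 2
  Total hydrogens = 18.

18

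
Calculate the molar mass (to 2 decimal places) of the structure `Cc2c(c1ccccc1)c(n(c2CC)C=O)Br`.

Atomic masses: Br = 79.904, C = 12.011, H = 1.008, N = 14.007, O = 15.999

292.18

Molecular formula: C14H14BrNO.
M = 1×79.904 + 14×12.011 + 14×1.008 + 1×14.007 + 1×15.999 = 292.18 g/mol.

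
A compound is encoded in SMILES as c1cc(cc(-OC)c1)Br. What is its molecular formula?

C7H7BrO

Heavy atoms from the SMILES: 1 Br, 7 C, 1 O.
Implicit hydrogens by atom environment:
  4 × C (aromatic): 1 H each → 4
  2 × C (aromatic): no H
  1 × Br: no H
  1 × C: 3 H
  1 × O: no H
  Total hydrogens = 7.
Molecular formula: C7H7BrO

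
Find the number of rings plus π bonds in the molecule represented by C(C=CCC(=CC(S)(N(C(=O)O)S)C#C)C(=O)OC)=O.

Molecular formula from the SMILES: C12H13NO5S2.
DoU = (2C + 2 + N − H − X)/2 = (2·12 + 2 + 1 − 13 − 0)/2 = 14/2 = 7.
(Structurally: 0 ring(s) + 7 π bond(s) = 7.)

7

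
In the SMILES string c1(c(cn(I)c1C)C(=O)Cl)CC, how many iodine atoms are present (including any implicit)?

1

The symbol for iodine appears 1 time in the SMILES.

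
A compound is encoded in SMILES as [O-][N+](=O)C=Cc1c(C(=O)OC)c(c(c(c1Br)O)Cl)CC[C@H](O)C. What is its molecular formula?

C14H15BrClNO6

Heavy atoms from the SMILES: 1 Br, 14 C, 1 Cl, 1 N, 6 O.
Implicit hydrogens by atom environment:
  6 × C (aromatic): no H
  3 × C: 1 H each → 3
  3 × O: no H
  2 × C: 3 H each → 6
  2 × C: 2 H each → 4
  2 × O: 1 H each → 2
  1 × Br: no H
  1 × C: no H
  1 × Cl: no H
  1 × N (charge +1): no H
  1 × O (charge -1): no H
  Total hydrogens = 15.
Molecular formula: C14H15BrClNO6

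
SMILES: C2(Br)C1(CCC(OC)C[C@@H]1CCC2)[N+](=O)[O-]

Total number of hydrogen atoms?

18

Hydrogens are implicit in SMILES; fill each atom to its normal valence:
  6 × C: 2 H each → 12
  3 × C: 1 H each → 3
  2 × O: no H
  1 × Br: no H
  1 × C: 3 H
  1 × C: no H
  1 × N (charge +1): no H
  1 × O (charge -1): no H
  Total hydrogens = 18.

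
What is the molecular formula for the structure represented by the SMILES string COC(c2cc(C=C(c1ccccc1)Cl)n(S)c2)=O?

C14H12ClNO2S

Heavy atoms from the SMILES: 14 C, 1 Cl, 1 N, 2 O, 1 S.
Implicit hydrogens by atom environment:
  7 × C (aromatic): 1 H each → 7
  3 × C (aromatic): no H
  2 × C: no H
  2 × O: no H
  1 × C: 3 H
  1 × C: 1 H
  1 × Cl: no H
  1 × N (aromatic): no H
  1 × S: 1 H
  Total hydrogens = 12.
Molecular formula: C14H12ClNO2S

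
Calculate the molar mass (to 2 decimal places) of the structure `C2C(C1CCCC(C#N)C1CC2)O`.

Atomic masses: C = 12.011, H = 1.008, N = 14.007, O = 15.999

179.26

Molecular formula: C11H17NO.
M = 11×12.011 + 17×1.008 + 1×14.007 + 1×15.999 = 179.26 g/mol.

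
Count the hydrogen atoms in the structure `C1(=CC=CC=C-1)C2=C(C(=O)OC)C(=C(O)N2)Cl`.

Hydrogens are implicit in SMILES; fill each atom to its normal valence:
  5 × C (aromatic): 1 H each → 5
  5 × C (aromatic): no H
  2 × O: no H
  1 × C: 3 H
  1 × C: no H
  1 × Cl: no H
  1 × N (aromatic): 1 H
  1 × O: 1 H
  Total hydrogens = 10.

10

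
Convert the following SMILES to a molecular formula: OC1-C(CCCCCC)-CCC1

Heavy atoms from the SMILES: 11 C, 1 O.
Implicit hydrogens by atom environment:
  8 × C: 2 H each → 16
  2 × C: 1 H each → 2
  1 × C: 3 H
  1 × O: 1 H
  Total hydrogens = 22.
Molecular formula: C11H22O

C11H22O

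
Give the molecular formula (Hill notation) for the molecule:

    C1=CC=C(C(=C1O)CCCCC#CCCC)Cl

C15H19ClO

Heavy atoms from the SMILES: 15 C, 1 Cl, 1 O.
Implicit hydrogens by atom environment:
  6 × C: 2 H each → 12
  3 × C (aromatic): 1 H each → 3
  3 × C (aromatic): no H
  2 × C: no H
  1 × C: 3 H
  1 × Cl: no H
  1 × O: 1 H
  Total hydrogens = 19.
Molecular formula: C15H19ClO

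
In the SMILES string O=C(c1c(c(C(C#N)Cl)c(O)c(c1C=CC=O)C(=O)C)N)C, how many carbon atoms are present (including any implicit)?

The symbol for carbon appears 15 times in the SMILES. Lowercase c denotes aromatic carbon and counts toward C.

15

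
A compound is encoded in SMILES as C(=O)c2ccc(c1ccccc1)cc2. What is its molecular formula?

C13H10O

Heavy atoms from the SMILES: 13 C, 1 O.
Implicit hydrogens by atom environment:
  9 × C (aromatic): 1 H each → 9
  3 × C (aromatic): no H
  1 × C: 1 H
  1 × O: no H
  Total hydrogens = 10.
Molecular formula: C13H10O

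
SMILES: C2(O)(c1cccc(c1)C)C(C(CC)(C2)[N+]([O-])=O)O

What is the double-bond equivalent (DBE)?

6

Molecular formula from the SMILES: C13H17NO4.
DoU = (2C + 2 + N − H − X)/2 = (2·13 + 2 + 1 − 17 − 0)/2 = 12/2 = 6.
(Structurally: 2 ring(s) + 4 π bond(s) = 6.)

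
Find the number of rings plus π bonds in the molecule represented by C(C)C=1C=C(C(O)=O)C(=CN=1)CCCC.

5

Molecular formula from the SMILES: C12H17NO2.
DoU = (2C + 2 + N − H − X)/2 = (2·12 + 2 + 1 − 17 − 0)/2 = 10/2 = 5.
(Structurally: 1 ring(s) + 4 π bond(s) = 5.)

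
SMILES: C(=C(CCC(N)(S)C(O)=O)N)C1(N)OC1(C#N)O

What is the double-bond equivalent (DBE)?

5

Molecular formula from the SMILES: C9H14N4O4S.
DoU = (2C + 2 + N − H − X)/2 = (2·9 + 2 + 4 − 14 − 0)/2 = 10/2 = 5.
(Structurally: 1 ring(s) + 4 π bond(s) = 5.)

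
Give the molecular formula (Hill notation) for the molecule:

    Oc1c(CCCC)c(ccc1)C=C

Heavy atoms from the SMILES: 12 C, 1 O.
Implicit hydrogens by atom environment:
  4 × C: 2 H each → 8
  3 × C (aromatic): 1 H each → 3
  3 × C (aromatic): no H
  1 × C: 3 H
  1 × C: 1 H
  1 × O: 1 H
  Total hydrogens = 16.
Molecular formula: C12H16O

C12H16O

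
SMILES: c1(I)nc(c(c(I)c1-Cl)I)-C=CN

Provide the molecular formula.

Heavy atoms from the SMILES: 7 C, 1 Cl, 3 I, 2 N.
Implicit hydrogens by atom environment:
  5 × C (aromatic): no H
  3 × I: no H
  2 × C: 1 H each → 2
  1 × Cl: no H
  1 × N: 2 H
  1 × N (aromatic): no H
  Total hydrogens = 4.
Molecular formula: C7H4ClI3N2

C7H4ClI3N2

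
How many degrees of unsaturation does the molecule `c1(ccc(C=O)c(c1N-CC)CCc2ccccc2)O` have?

Molecular formula from the SMILES: C17H19NO2.
DoU = (2C + 2 + N − H − X)/2 = (2·17 + 2 + 1 − 19 − 0)/2 = 18/2 = 9.
(Structurally: 2 ring(s) + 7 π bond(s) = 9.)

9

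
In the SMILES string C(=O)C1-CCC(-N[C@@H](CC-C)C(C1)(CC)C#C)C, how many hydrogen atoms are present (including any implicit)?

Hydrogens are implicit in SMILES; fill each atom to its normal valence:
  6 × C: 2 H each → 12
  5 × C: 1 H each → 5
  3 × C: 3 H each → 9
  2 × C: no H
  1 × N: 1 H
  1 × O: no H
  Total hydrogens = 27.

27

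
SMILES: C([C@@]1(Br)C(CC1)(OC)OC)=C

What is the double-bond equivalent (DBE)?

2

Molecular formula from the SMILES: C8H13BrO2.
DoU = (2C + 2 + N − H − X)/2 = (2·8 + 2 + 0 − 13 − 1)/2 = 4/2 = 2.
(Structurally: 1 ring(s) + 1 π bond(s) = 2.)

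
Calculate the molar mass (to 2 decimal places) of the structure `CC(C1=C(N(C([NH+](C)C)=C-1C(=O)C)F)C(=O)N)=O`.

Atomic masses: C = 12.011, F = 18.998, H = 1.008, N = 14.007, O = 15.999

Molecular formula: C11H15FN3O3+.
M = 11×12.011 + 1×18.998 + 15×1.008 + 3×14.007 + 3×15.999 = 256.26 g/mol.

256.26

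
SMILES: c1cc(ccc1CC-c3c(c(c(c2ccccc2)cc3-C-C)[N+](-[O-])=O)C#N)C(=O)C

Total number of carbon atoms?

The symbol for carbon appears 25 times in the SMILES. Lowercase c denotes aromatic carbon and counts toward C.

25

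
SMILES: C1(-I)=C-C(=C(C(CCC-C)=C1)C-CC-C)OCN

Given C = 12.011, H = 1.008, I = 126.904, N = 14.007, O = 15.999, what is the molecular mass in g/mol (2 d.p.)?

Molecular formula: C15H24INO.
M = 15×12.011 + 24×1.008 + 1×126.904 + 1×14.007 + 1×15.999 = 361.27 g/mol.

361.27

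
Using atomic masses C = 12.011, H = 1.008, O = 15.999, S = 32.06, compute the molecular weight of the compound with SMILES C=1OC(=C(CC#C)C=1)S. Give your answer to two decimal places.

138.18

Molecular formula: C7H6OS.
M = 7×12.011 + 6×1.008 + 1×15.999 + 1×32.06 = 138.18 g/mol.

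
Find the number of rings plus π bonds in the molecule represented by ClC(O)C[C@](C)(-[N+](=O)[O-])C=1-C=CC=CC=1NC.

5

Molecular formula from the SMILES: C11H15ClN2O3.
DoU = (2C + 2 + N − H − X)/2 = (2·11 + 2 + 2 − 15 − 1)/2 = 10/2 = 5.
(Structurally: 1 ring(s) + 4 π bond(s) = 5.)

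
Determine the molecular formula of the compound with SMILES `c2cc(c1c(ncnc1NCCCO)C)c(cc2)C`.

Heavy atoms from the SMILES: 15 C, 3 N, 1 O.
Implicit hydrogens by atom environment:
  5 × C (aromatic): 1 H each → 5
  5 × C (aromatic): no H
  3 × C: 2 H each → 6
  2 × C: 3 H each → 6
  2 × N (aromatic): no H
  1 × N: 1 H
  1 × O: 1 H
  Total hydrogens = 19.
Molecular formula: C15H19N3O

C15H19N3O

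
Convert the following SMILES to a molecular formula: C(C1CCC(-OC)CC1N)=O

C8H15NO2

Heavy atoms from the SMILES: 8 C, 1 N, 2 O.
Implicit hydrogens by atom environment:
  4 × C: 1 H each → 4
  3 × C: 2 H each → 6
  2 × O: no H
  1 × C: 3 H
  1 × N: 2 H
  Total hydrogens = 15.
Molecular formula: C8H15NO2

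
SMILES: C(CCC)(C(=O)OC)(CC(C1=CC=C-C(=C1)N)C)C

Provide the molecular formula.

Heavy atoms from the SMILES: 16 C, 1 N, 2 O.
Implicit hydrogens by atom environment:
  4 × C: 3 H each → 12
  4 × C (aromatic): 1 H each → 4
  3 × C: 2 H each → 6
  2 × C: no H
  2 × C (aromatic): no H
  2 × O: no H
  1 × C: 1 H
  1 × N: 2 H
  Total hydrogens = 25.
Molecular formula: C16H25NO2

C16H25NO2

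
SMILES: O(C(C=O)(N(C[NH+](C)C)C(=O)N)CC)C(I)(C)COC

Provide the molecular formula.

Heavy atoms from the SMILES: 12 C, 1 I, 3 N, 4 O.
Implicit hydrogens by atom environment:
  5 × C: 3 H each → 15
  4 × O: no H
  3 × C: 2 H each → 6
  3 × C: no H
  1 × C: 1 H
  1 × I: no H
  1 × N: 2 H
  1 × N (charge +1): 1 H
  1 × N: no H
  Total hydrogens = 25.
Net charge +1.
Molecular formula: C12H25IN3O4+

C12H25IN3O4+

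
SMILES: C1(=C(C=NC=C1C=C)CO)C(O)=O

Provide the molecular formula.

Heavy atoms from the SMILES: 9 C, 1 N, 3 O.
Implicit hydrogens by atom environment:
  3 × C (aromatic): no H
  2 × C: 2 H each → 4
  2 × C (aromatic): 1 H each → 2
  2 × O: 1 H each → 2
  1 × C: 1 H
  1 × C: no H
  1 × N (aromatic): no H
  1 × O: no H
  Total hydrogens = 9.
Molecular formula: C9H9NO3

C9H9NO3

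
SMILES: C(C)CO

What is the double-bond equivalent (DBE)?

0

Molecular formula from the SMILES: C3H8O.
DoU = (2C + 2 + N − H − X)/2 = (2·3 + 2 + 0 − 8 − 0)/2 = 0/2 = 0.
(Structurally: 0 ring(s) + 0 π bond(s) = 0.)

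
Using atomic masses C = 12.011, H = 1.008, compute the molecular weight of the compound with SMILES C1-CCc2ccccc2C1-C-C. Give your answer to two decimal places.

160.26

Molecular formula: C12H16.
M = 12×12.011 + 16×1.008 = 160.26 g/mol.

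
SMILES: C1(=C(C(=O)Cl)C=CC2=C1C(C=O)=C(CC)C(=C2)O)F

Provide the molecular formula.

Heavy atoms from the SMILES: 14 C, 1 Cl, 1 F, 3 O.
Implicit hydrogens by atom environment:
  7 × C (aromatic): no H
  3 × C (aromatic): 1 H each → 3
  2 × O: no H
  1 × C: 3 H
  1 × C: 2 H
  1 × C: 1 H
  1 × C: no H
  1 × Cl: no H
  1 × F: no H
  1 × O: 1 H
  Total hydrogens = 10.
Molecular formula: C14H10ClFO3

C14H10ClFO3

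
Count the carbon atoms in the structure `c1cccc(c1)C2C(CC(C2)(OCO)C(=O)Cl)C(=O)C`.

15

The symbol for carbon appears 15 times in the SMILES. Lowercase c denotes aromatic carbon and counts toward C.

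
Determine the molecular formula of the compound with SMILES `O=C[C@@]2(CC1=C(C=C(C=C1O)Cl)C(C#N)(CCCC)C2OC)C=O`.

Heavy atoms from the SMILES: 18 C, 1 Cl, 1 N, 4 O.
Implicit hydrogens by atom environment:
  4 × C: 2 H each → 8
  4 × C (aromatic): no H
  3 × C: 1 H each → 3
  3 × C: no H
  3 × O: no H
  2 × C: 3 H each → 6
  2 × C (aromatic): 1 H each → 2
  1 × Cl: no H
  1 × N: no H
  1 × O: 1 H
  Total hydrogens = 20.
Molecular formula: C18H20ClNO4

C18H20ClNO4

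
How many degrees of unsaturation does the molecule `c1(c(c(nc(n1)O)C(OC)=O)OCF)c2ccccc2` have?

Molecular formula from the SMILES: C13H11FN2O4.
DoU = (2C + 2 + N − H − X)/2 = (2·13 + 2 + 2 − 11 − 1)/2 = 18/2 = 9.
(Structurally: 2 ring(s) + 7 π bond(s) = 9.)

9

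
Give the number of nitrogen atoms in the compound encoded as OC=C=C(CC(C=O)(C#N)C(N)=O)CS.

The symbol for nitrogen appears 2 times in the SMILES.

2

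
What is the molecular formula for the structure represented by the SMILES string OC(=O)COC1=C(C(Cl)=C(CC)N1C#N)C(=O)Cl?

Heavy atoms from the SMILES: 10 C, 2 Cl, 2 N, 4 O.
Implicit hydrogens by atom environment:
  4 × C (aromatic): no H
  3 × C: no H
  3 × O: no H
  2 × C: 2 H each → 4
  2 × Cl: no H
  1 × C: 3 H
  1 × N (aromatic): no H
  1 × N: no H
  1 × O: 1 H
  Total hydrogens = 8.
Molecular formula: C10H8Cl2N2O4

C10H8Cl2N2O4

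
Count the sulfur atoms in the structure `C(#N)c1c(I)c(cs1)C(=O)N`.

The symbol for sulfur appears 1 time in the SMILES.

1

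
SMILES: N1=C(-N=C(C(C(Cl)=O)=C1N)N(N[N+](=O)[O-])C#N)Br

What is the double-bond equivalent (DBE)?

Molecular formula from the SMILES: C6H3BrClN7O3.
DoU = (2C + 2 + N − H − X)/2 = (2·6 + 2 + 7 − 3 − 2)/2 = 16/2 = 8.
(Structurally: 1 ring(s) + 7 π bond(s) = 8.)

8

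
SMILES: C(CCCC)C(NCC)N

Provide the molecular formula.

Heavy atoms from the SMILES: 8 C, 2 N.
Implicit hydrogens by atom environment:
  5 × C: 2 H each → 10
  2 × C: 3 H each → 6
  1 × C: 1 H
  1 × N: 2 H
  1 × N: 1 H
  Total hydrogens = 20.
Molecular formula: C8H20N2

C8H20N2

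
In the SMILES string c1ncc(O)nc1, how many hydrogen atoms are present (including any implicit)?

Hydrogens are implicit in SMILES; fill each atom to its normal valence:
  3 × C (aromatic): 1 H each → 3
  2 × N (aromatic): no H
  1 × C (aromatic): no H
  1 × O: 1 H
  Total hydrogens = 4.

4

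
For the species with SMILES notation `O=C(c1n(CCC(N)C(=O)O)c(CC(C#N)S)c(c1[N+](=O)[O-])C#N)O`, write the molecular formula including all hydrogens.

C13H13N5O6S

Heavy atoms from the SMILES: 13 C, 5 N, 6 O, 1 S.
Implicit hydrogens by atom environment:
  4 × C (aromatic): no H
  4 × C: no H
  3 × C: 2 H each → 6
  3 × O: no H
  2 × C: 1 H each → 2
  2 × N: no H
  2 × O: 1 H each → 2
  1 × N: 2 H
  1 × N (aromatic): no H
  1 × N (charge +1): no H
  1 × O (charge -1): no H
  1 × S: 1 H
  Total hydrogens = 13.
Molecular formula: C13H13N5O6S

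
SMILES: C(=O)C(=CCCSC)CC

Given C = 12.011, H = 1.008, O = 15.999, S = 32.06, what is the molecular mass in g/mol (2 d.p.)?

158.26

Molecular formula: C8H14OS.
M = 8×12.011 + 14×1.008 + 1×15.999 + 1×32.06 = 158.26 g/mol.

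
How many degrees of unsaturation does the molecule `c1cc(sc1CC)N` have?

Molecular formula from the SMILES: C6H9NS.
DoU = (2C + 2 + N − H − X)/2 = (2·6 + 2 + 1 − 9 − 0)/2 = 6/2 = 3.
(Structurally: 1 ring(s) + 2 π bond(s) = 3.)

3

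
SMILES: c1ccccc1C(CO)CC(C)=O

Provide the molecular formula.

Heavy atoms from the SMILES: 11 C, 2 O.
Implicit hydrogens by atom environment:
  5 × C (aromatic): 1 H each → 5
  2 × C: 2 H each → 4
  1 × C: 3 H
  1 × C: 1 H
  1 × C: no H
  1 × C (aromatic): no H
  1 × O: 1 H
  1 × O: no H
  Total hydrogens = 14.
Molecular formula: C11H14O2

C11H14O2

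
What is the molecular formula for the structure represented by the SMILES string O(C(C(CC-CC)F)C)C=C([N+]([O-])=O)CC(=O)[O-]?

C11H17FNO5-

Heavy atoms from the SMILES: 11 C, 1 F, 1 N, 5 O.
Implicit hydrogens by atom environment:
  4 × C: 2 H each → 8
  3 × C: 1 H each → 3
  3 × O: no H
  2 × C: 3 H each → 6
  2 × C: no H
  2 × O (charge -1): no H
  1 × F: no H
  1 × N (charge +1): no H
  Total hydrogens = 17.
Net charge -1.
Molecular formula: C11H17FNO5-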